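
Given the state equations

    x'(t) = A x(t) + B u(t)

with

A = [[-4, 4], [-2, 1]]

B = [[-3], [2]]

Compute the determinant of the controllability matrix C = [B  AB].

-64

AB = [[20], [8]]
Controllability matrix C = [B  AB] = [[-3, 20], [2, 8]]
det(C) = (-3)·8 - 20·2 = -24 - 40 = -64
Since det(C) ≠ 0, rank(C) = 2 and the system is completely controllable.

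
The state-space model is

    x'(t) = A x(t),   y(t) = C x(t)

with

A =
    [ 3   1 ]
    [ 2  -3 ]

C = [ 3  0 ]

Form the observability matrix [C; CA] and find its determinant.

9

CA = [[9, 3]]
Observability matrix O = [C; CA] = [[3, 0], [9, 3]]
det(O) = 3·3 - 0·9 = 9 - 0 = 9
Since det(O) ≠ 0, rank(O) = 2 and the system is completely observable.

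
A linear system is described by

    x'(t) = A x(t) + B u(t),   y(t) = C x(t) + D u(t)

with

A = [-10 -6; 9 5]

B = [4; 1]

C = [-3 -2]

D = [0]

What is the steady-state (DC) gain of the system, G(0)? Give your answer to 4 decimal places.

G(0) = C(-A)^{-1}B + D = -C A^{-1} B + D.
det A = 4, so A^{-1} = (1/4)·adj(A) = [[5/4, 3/2], [-9/4, -5/2]]
A^{-1} B = [13/2, -23/2]^T
C A^{-1} B = 7/2
G(0) = D - C A^{-1} B = 0 - (7/2) = -7/2 ≈ -3.5000

-3.5000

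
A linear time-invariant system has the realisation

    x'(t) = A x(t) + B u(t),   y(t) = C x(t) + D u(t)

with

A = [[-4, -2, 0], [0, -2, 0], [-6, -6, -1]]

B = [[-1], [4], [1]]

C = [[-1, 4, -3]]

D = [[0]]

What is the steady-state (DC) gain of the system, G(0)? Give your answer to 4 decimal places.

19.7500

G(0) = C(-A)^{-1}B + D = -C A^{-1} B + D.
det A = -8, so A^{-1} = (1/-8)·adj(A) = [[-1/4, 1/4, 0], [0, -1/2, 0], [3/2, 3/2, -1]]
A^{-1} B = [5/4, -2, 7/2]^T
C A^{-1} B = -79/4
G(0) = D - C A^{-1} B = 0 - (-79/4) = 79/4 ≈ 19.7500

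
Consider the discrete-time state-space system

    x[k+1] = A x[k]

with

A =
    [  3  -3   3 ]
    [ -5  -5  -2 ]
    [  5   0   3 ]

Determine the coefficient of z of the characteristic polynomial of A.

-51

Expand det(zI - A) for the 3×3 matrix.
p(z) = z^3 - z^2 - 51z - 15.
(Check: constant term = det(-A) = (-1)^3 det A = -15; coefficient of z^2 = -tr A = -1.)
The coefficient of z is -51.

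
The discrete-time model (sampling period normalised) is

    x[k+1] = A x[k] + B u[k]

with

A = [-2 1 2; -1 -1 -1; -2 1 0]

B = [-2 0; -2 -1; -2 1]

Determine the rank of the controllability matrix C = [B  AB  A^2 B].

3

AB = [[-2, 1], [6, 0], [2, -1]]
A^2B = [[14, -4], [-6, 0], [10, -2]]
Controllability matrix C = [B  AB  A^2B] = [[-2, 0, -2, 1, 14, -4], [-2, -1, 6, 0, -6, 0], [-2, 1, 2, -1, 10, -2]]
Take the 3×3 submatrix of C formed by columns 1, 2, 3: [[-2, 0, -2], [-2, -1, 6], [-2, 1, 2]]. Its determinant is (-2)·((-1)·2 - 6·1) - 0·((-2)·2 - 6·(-2)) + (-2)·((-2)·1 - (-1)·(-2)) = (-2)·(-8) - 0·8 + (-2)·(-4) = 24 ≠ 0.
So rank(C) ≥ 3; since C has 3 rows, rank(C) = 3.
rank(C) = 3 = n, so the pair (A, B) is completely controllable.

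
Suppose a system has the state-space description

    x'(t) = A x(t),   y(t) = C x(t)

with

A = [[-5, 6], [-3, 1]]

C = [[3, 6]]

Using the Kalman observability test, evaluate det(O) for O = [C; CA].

CA = [[-33, 24]]
Observability matrix O = [C; CA] = [[3, 6], [-33, 24]]
det(O) = 3·24 - 6·(-33) = 72 - (-198) = 270
Since det(O) ≠ 0, rank(O) = 2 and the system is completely observable.

270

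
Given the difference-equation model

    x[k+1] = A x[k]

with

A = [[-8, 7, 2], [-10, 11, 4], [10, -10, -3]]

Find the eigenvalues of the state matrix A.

det(zI - A) = z^3 - (tr A)z^2 + (M11 + M22 + M33)z - det A, where Mii is the 2×2 principal minor of A obtained by deleting row i and column i.
tr A = (-8) + 11 + (-3) = 0; M11 = 11·(-3) - 4·(-10) = -33 - (-40) = 7; M22 = (-8)·(-3) - 2·10 = 24 - 20 = 4; M33 = (-8)·11 - 7·(-10) = -88 - (-70) = -18; sum of minors = -7.
det A = (-8)·(11·(-3) - 4·(-10)) - 7·((-10)·(-3) - 4·10) + 2·((-10)·(-10) - 11·10) = (-8)·7 - 7·(-10) + 2·(-10) = -6.
So p(z) = det(zI - A) = z^3 - 7z + 6.
Rational-root test: any integer root divides 6. Testing small divisors, z = 1 works: p(1) = 1 + 0 + (-7) + 6 = 0, so (z - 1) is a factor.
Dividing, p(z) = (z - 1)(z^2 + z - 6).
Factor z^2 + z - 6: two numbers with sum -1 and product -6 are 2 and -3, so z^2 + z - 6 = (z - 2)(z + 3).
Hence p(z) = (z - 2) (z - 1) (z + 3), with roots -3, 1, 2.

-3, 1, 2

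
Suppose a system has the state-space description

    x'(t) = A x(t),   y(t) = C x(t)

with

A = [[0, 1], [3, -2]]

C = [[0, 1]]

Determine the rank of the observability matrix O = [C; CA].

2

CA = [[3, -2]]
Observability matrix O = [C; CA] = [[0, 1], [3, -2]]
det(O) = 0·(-2) - 1·3 = 0 - 3 = -3 ≠ 0, so rank(O) = 2.
rank(O) = 2 = n, so the pair (A, C) is completely observable.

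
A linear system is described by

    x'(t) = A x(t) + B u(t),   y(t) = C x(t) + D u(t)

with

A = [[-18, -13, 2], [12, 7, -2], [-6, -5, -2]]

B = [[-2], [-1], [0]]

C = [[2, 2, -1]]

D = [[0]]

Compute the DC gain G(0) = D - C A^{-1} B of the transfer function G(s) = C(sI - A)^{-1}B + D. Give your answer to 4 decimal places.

G(0) = C(-A)^{-1}B + D = -C A^{-1} B + D.
det A = -72, so A^{-1} = (1/-72)·adj(A) = [[1/3, 1/2, -1/6], [-1/2, -2/3, 1/6], [1/4, 1/6, -5/12]]
A^{-1} B = [-7/6, 5/3, -2/3]^T
C A^{-1} B = 5/3
G(0) = D - C A^{-1} B = 0 - (5/3) = -5/3 ≈ -1.6667

-1.6667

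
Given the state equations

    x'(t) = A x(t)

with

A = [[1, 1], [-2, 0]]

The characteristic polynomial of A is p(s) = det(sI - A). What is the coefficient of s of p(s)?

For a 2×2 matrix, det(sI - A) = s^2 - (tr A)s + det A.
tr A = 1, det A = 2.
So p(s) = s^2 - s + 2.
The coefficient of s is -1.

-1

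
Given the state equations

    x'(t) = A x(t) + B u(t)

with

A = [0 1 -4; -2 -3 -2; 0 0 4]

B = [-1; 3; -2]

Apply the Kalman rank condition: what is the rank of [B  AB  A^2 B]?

2

AB = [[11], [-3], [-8]]
A^2B = [[29], [3], [-32]]
Controllability matrix C = [B  AB  A^2B] = [[-1, 11, 29], [3, -3, 3], [-2, -8, -32]]
The rows r1, r2, r3 of C are linearly dependent: r1 + r2 + r3 = 0 (check each entry), so rank(C) ≤ 2.
The 2×2 minor from rows 1, 2, columns 1, 2 is (-1)·(-3) - 11·3 = 3 - 33 = -30 ≠ 0, so rank(C) = 2.
rank(C) = 2 < n = 3, so the pair (A, B) is not completely controllable.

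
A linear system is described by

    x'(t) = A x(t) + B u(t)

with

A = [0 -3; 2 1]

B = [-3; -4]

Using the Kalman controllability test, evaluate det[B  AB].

AB = [[12], [-10]]
Controllability matrix C = [B  AB] = [[-3, 12], [-4, -10]]
det(C) = (-3)·(-10) - 12·(-4) = 30 - (-48) = 78
Since det(C) ≠ 0, rank(C) = 2 and the system is completely controllable.

78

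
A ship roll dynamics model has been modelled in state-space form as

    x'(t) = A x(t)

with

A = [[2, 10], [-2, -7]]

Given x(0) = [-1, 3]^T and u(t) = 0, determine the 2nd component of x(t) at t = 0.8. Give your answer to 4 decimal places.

det(sI - A) = s^2 - (tr A)s + det A, with tr A = 2 + (-7) = -5 and det A = 2·(-7) - 10·(-2) = -14 - (-20) = 6.
So p(s) = det(sI - A) = s^2 + 5s + 6.
Factor s^2 + 5s + 6: two numbers with sum -5 and product 6 are -2 and -3, so s^2 + 5s + 6 = (s + 2)(s + 3).
Hence p(s) = (s + 2) (s + 3), with roots -3, -2.
The eigenvalues -3, -2 are distinct and real, so A is diagonalisable and x(t) = e^{At} x(0) = V diag(e^{λ_i t}) V^{-1} x(0), where the columns of V are the eigenvectors.
λ = -3: A - (-3)I = [[5, 10], [-2, -4]]. Row 1 gives 5·v1 + 10·v2 = 0, so take v_1 = [-2, 1]^T.
λ = -2: A - (-2)I = [[4, 10], [-2, -5]]. Row 1 gives 4·v1 + 10·v2 = 0, so take v_2 = [5, -2]^T.
V = [v_1 v_2] = [[-2, 5], [1, -2]] has det V = -1, so V^{-1} = adj(V)/det V = [[2, 5], [1, 2]].
Modal coordinates z(0) = V^{-1} x(0): 2·(-1) + 5·3 = 13; 1·(-1) + 2·3 = 5; so z(0) = [13, 5]^T.
x_2(t) = Σ_i (v_i)_2 · z_i(0) · e^{λ_i t} (row 2 of V times the modal terms).
x_2(0.8) = 1·13·e^{-3·0.8} + (-2)·5·e^{-2·0.8} = 13·0.090718 + (-10)·0.201897 = -0.8396.

-0.8396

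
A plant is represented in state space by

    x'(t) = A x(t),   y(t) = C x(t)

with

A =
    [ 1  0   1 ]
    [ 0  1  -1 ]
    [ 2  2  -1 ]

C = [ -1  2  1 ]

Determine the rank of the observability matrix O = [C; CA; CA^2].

CA = [[1, 4, -4]]
CA^2 = [[-7, -4, 1]]
Observability matrix O = [C; CA; CA^2] = [[-1, 2, 1], [1, 4, -4], [-7, -4, 1]]
det(O) = (-1)·(4·1 - (-4)·(-4)) - 2·(1·1 - (-4)·(-7)) + 1·(1·(-4) - 4·(-7)) = (-1)·(-12) - 2·(-27) + 1·24 = 90 ≠ 0, so rank(O) = 3.
rank(O) = 3 = n, so the pair (A, C) is completely observable.

3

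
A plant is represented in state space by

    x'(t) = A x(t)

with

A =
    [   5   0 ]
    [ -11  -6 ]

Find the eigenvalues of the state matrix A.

-6, 5

det(sI - A) = s^2 - (tr A)s + det A, with tr A = 5 + (-6) = -1 and det A = 5·(-6) - 0·(-11) = -30 - 0 = -30.
So p(s) = det(sI - A) = s^2 + s - 30.
Factor s^2 + s - 30: two numbers with sum -1 and product -30 are 5 and -6, so s^2 + s - 30 = (s - 5)(s + 6).
Hence p(s) = (s - 5) (s + 6), with roots -6, 5.
At least one eigenvalue has non-negative real part, so the system is not asymptotically stable.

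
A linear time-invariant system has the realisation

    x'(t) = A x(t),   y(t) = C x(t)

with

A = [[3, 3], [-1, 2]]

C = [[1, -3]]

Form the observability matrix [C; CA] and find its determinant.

CA = [[6, -3]]
Observability matrix O = [C; CA] = [[1, -3], [6, -3]]
det(O) = 1·(-3) - (-3)·6 = -3 - (-18) = 15
Since det(O) ≠ 0, rank(O) = 2 and the system is completely observable.

15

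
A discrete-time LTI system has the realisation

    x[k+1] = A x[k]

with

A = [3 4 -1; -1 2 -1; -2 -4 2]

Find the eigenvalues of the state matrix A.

1, 2, 4

det(zI - A) = z^3 - (tr A)z^2 + (M11 + M22 + M33)z - det A, where Mii is the 2×2 principal minor of A obtained by deleting row i and column i.
tr A = 3 + 2 + 2 = 7; M11 = 2·2 - (-1)·(-4) = 4 - 4 = 0; M22 = 3·2 - (-1)·(-2) = 6 - 2 = 4; M33 = 3·2 - 4·(-1) = 6 - (-4) = 10; sum of minors = 14.
det A = 3·(2·2 - (-1)·(-4)) - 4·((-1)·2 - (-1)·(-2)) + (-1)·((-1)·(-4) - 2·(-2)) = 3·0 - 4·(-4) + (-1)·8 = 8.
So p(z) = det(zI - A) = z^3 - 7z^2 + 14z - 8.
Rational-root test: any integer root divides -8. Testing small divisors, z = 1 works: p(1) = 1 + (-7) + 14 + (-8) = 0, so (z - 1) is a factor.
Dividing, p(z) = (z - 1)(z^2 - 6z + 8).
Factor z^2 - 6z + 8: two numbers with sum 6 and product 8 are 4 and 2, so z^2 - 6z + 8 = (z - 4)(z - 2).
Hence p(z) = (z - 4) (z - 2) (z - 1), with roots 1, 2, 4.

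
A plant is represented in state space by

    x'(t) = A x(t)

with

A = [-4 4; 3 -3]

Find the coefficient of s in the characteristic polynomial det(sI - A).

7

For a 2×2 matrix, det(sI - A) = s^2 - (tr A)s + det A.
tr A = -7, det A = 0.
So p(s) = s^2 + 7s.
The coefficient of s is 7.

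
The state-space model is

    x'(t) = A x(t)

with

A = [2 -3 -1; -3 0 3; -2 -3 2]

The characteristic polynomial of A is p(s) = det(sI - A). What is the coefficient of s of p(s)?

2

Expand det(sI - A) for the 3×3 matrix.
p(s) = s^3 - 4s^2 + 2s - 9.
(Check: constant term = det(-A) = (-1)^3 det A = -9; coefficient of s^2 = -tr A = -4.)
The coefficient of s is 2.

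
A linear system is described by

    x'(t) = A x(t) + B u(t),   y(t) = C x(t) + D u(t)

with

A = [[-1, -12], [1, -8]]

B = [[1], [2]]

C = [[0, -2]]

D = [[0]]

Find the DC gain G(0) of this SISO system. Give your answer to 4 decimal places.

-0.3000

G(0) = C(-A)^{-1}B + D = -C A^{-1} B + D.
det A = 20, so A^{-1} = (1/20)·adj(A) = [[-2/5, 3/5], [-1/20, -1/20]]
A^{-1} B = [4/5, -3/20]^T
C A^{-1} B = 3/10
G(0) = D - C A^{-1} B = 0 - (3/10) = -3/10 ≈ -0.3000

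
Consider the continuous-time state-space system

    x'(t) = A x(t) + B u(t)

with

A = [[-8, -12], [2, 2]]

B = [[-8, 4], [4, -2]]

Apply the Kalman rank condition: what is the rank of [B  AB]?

1

AB = [[16, -8], [-8, 4]]
Controllability matrix C = [B  AB] = [[-8, 4, 16, -8], [4, -2, -8, 4]]
Every column of C is a scalar multiple of column 1 = [-8, 4] (multipliers 1, -1/2, -2, 1), so the columns span a one-dimensional space.
C ≠ 0, hence rank(C) = 1.
rank(C) = 1 < n = 2, so the pair (A, B) is not completely controllable.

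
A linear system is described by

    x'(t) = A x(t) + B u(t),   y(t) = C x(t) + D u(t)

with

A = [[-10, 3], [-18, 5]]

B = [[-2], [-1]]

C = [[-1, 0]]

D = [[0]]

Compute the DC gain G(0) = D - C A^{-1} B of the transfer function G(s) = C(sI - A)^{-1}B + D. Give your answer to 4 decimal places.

-1.7500

G(0) = C(-A)^{-1}B + D = -C A^{-1} B + D.
det A = 4, so A^{-1} = (1/4)·adj(A) = [[5/4, -3/4], [9/2, -5/2]]
A^{-1} B = [-7/4, -13/2]^T
C A^{-1} B = 7/4
G(0) = D - C A^{-1} B = 0 - (7/4) = -7/4 ≈ -1.7500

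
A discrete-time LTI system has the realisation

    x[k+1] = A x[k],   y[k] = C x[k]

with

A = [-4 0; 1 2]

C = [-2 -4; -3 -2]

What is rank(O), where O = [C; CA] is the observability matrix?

CA = [[4, -8], [10, -4]]
Observability matrix O = [C; CA] = [[-2, -4], [-3, -2], [4, -8], [10, -4]]
Take the 2×2 submatrix of O formed by rows 1, 2: [[-2, -4], [-3, -2]]. Its determinant is (-2)·(-2) - (-4)·(-3) = 4 - 12 = -8 ≠ 0.
So rank(O) ≥ 2; since O has 2 columns, rank(O) = 2.
rank(O) = 2 = n, so the pair (A, C) is completely observable.

2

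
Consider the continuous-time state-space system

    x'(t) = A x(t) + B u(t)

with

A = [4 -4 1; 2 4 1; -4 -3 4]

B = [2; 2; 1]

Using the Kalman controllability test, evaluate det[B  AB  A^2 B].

846

AB = [[1], [13], [-10]]
A^2B = [[-58], [44], [-83]]
Controllability matrix C = [B  AB  A^2B] = [[2, 1, -58], [2, 13, 44], [1, -10, -83]]
Expanding along the first row, det(C) = 2·(13·(-83) - 44·(-10)) - 1·(2·(-83) - 44·1) + (-58)·(2·(-10) - 13·1) = 2·(-639) - 1·(-210) + (-58)·(-33) = 846
Since det(C) ≠ 0, rank(C) = 3 and the system is completely controllable.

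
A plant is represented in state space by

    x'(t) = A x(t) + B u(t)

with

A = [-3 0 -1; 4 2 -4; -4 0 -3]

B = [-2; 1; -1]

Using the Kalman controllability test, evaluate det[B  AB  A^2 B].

-405

AB = [[7], [-2], [11]]
A^2B = [[-32], [-20], [-61]]
Controllability matrix C = [B  AB  A^2B] = [[-2, 7, -32], [1, -2, -20], [-1, 11, -61]]
Expanding along the first row, det(C) = (-2)·((-2)·(-61) - (-20)·11) - 7·(1·(-61) - (-20)·(-1)) + (-32)·(1·11 - (-2)·(-1)) = (-2)·342 - 7·(-81) + (-32)·9 = -405
Since det(C) ≠ 0, rank(C) = 3 and the system is completely controllable.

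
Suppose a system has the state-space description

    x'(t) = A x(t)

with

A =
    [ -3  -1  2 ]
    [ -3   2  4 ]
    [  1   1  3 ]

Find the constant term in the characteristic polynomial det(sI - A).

Expand det(sI - A) for the 3×3 matrix.
p(s) = s^3 - 2s^2 - 18s + 29.
(Check: constant term = det(-A) = (-1)^3 det A = 29; coefficient of s^2 = -tr A = -2.)
The constant term is 29.

29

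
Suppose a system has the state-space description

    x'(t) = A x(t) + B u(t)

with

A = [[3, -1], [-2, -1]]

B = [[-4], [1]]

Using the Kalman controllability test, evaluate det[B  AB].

AB = [[-13], [7]]
Controllability matrix C = [B  AB] = [[-4, -13], [1, 7]]
det(C) = (-4)·7 - (-13)·1 = -28 - (-13) = -15
Since det(C) ≠ 0, rank(C) = 2 and the system is completely controllable.

-15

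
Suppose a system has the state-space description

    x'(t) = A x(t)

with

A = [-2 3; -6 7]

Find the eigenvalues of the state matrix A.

det(sI - A) = s^2 - (tr A)s + det A, with tr A = (-2) + 7 = 5 and det A = (-2)·7 - 3·(-6) = -14 - (-18) = 4.
So p(s) = det(sI - A) = s^2 - 5s + 4.
Factor s^2 - 5s + 4: two numbers with sum 5 and product 4 are 4 and 1, so s^2 - 5s + 4 = (s - 4)(s - 1).
Hence p(s) = (s - 4) (s - 1), with roots 1, 4.
At least one eigenvalue has non-negative real part, so the system is not asymptotically stable.

1, 4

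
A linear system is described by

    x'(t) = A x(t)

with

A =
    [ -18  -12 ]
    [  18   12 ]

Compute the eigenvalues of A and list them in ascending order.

det(sI - A) = s^2 - (tr A)s + det A, with tr A = (-18) + 12 = -6 and det A = (-18)·12 - (-12)·18 = -216 - (-216) = 0.
So p(s) = det(sI - A) = s^2 + 6s.
Factor s^2 + 6s: two numbers with sum -6 and product 0 are 0 and -6, so s^2 + 6s = s(s + 6).
Hence p(s) = s (s + 6), with roots -6, 0.
At least one eigenvalue has non-negative real part, so the system is not asymptotically stable.

-6, 0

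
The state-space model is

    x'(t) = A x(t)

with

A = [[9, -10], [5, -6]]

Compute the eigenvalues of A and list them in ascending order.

-1, 4

det(sI - A) = s^2 - (tr A)s + det A, with tr A = 9 + (-6) = 3 and det A = 9·(-6) - (-10)·5 = -54 - (-50) = -4.
So p(s) = det(sI - A) = s^2 - 3s - 4.
Factor s^2 - 3s - 4: two numbers with sum 3 and product -4 are 4 and -1, so s^2 - 3s - 4 = (s - 4)(s + 1).
Hence p(s) = (s - 4) (s + 1), with roots -1, 4.
At least one eigenvalue has non-negative real part, so the system is not asymptotically stable.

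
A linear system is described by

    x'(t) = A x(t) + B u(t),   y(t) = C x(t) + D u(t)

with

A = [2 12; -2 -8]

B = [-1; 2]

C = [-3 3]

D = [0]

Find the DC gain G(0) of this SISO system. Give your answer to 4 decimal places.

G(0) = C(-A)^{-1}B + D = -C A^{-1} B + D.
det A = 8, so A^{-1} = (1/8)·adj(A) = [[-1, -3/2], [1/4, 1/4]]
A^{-1} B = [-2, 1/4]^T
C A^{-1} B = 27/4
G(0) = D - C A^{-1} B = 0 - (27/4) = -27/4 ≈ -6.7500

-6.7500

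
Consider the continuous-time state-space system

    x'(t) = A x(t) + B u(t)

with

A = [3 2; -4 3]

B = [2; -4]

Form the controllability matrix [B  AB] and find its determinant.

AB = [[-2], [-20]]
Controllability matrix C = [B  AB] = [[2, -2], [-4, -20]]
det(C) = 2·(-20) - (-2)·(-4) = -40 - 8 = -48
Since det(C) ≠ 0, rank(C) = 2 and the system is completely controllable.

-48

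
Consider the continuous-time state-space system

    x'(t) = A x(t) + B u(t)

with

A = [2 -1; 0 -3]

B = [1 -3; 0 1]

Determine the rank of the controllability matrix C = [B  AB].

2

AB = [[2, -7], [0, -3]]
Controllability matrix C = [B  AB] = [[1, -3, 2, -7], [0, 1, 0, -3]]
Take the 2×2 submatrix of C formed by columns 1, 2: [[1, -3], [0, 1]]. Its determinant is 1·1 - (-3)·0 = 1 - 0 = 1 ≠ 0.
So rank(C) ≥ 2; since C has 2 rows, rank(C) = 2.
rank(C) = 2 = n, so the pair (A, B) is completely controllable.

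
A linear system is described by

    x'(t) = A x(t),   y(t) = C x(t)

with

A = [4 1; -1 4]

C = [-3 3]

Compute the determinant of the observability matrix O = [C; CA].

18

CA = [[-15, 9]]
Observability matrix O = [C; CA] = [[-3, 3], [-15, 9]]
det(O) = (-3)·9 - 3·(-15) = -27 - (-45) = 18
Since det(O) ≠ 0, rank(O) = 2 and the system is completely observable.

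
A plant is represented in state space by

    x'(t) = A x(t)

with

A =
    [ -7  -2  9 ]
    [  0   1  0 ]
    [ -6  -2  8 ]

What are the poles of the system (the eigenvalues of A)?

-1, 1, 2

det(sI - A) = s^3 - (tr A)s^2 + (M11 + M22 + M33)s - det A, where Mii is the 2×2 principal minor of A obtained by deleting row i and column i.
tr A = (-7) + 1 + 8 = 2; M11 = 1·8 - 0·(-2) = 8 - 0 = 8; M22 = (-7)·8 - 9·(-6) = -56 - (-54) = -2; M33 = (-7)·1 - (-2)·0 = -7 - 0 = -7; sum of minors = -1.
det A = (-7)·(1·8 - 0·(-2)) - (-2)·(0·8 - 0·(-6)) + 9·(0·(-2) - 1·(-6)) = (-7)·8 - (-2)·0 + 9·6 = -2.
So p(s) = det(sI - A) = s^3 - 2s^2 - s + 2.
Rational-root test: any integer root divides 2. Testing small divisors, s = -1 works: p(-1) = -1 + (-2) + 1 + 2 = 0, so (s + 1) is a factor.
Dividing, p(s) = (s + 1)(s^2 - 3s + 2).
Factor s^2 - 3s + 2: two numbers with sum 3 and product 2 are 2 and 1, so s^2 - 3s + 2 = (s - 2)(s - 1).
Hence p(s) = (s - 2) (s - 1) (s + 1), with roots -1, 1, 2.
At least one eigenvalue has non-negative real part, so the system is not asymptotically stable.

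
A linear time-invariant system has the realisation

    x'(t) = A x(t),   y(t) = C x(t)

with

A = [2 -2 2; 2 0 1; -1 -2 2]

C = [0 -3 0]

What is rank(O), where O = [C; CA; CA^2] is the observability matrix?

3

CA = [[-6, 0, -3]]
CA^2 = [[-9, 18, -18]]
Observability matrix O = [C; CA; CA^2] = [[0, -3, 0], [-6, 0, -3], [-9, 18, -18]]
det(O) = 0·(0·(-18) - (-3)·18) - (-3)·((-6)·(-18) - (-3)·(-9)) + 0·((-6)·18 - 0·(-9)) = 0·54 - (-3)·81 + 0·(-108) = 243 ≠ 0, so rank(O) = 3.
rank(O) = 3 = n, so the pair (A, C) is completely observable.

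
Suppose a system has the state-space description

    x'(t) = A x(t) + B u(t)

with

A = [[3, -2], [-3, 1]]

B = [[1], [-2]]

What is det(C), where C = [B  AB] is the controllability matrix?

AB = [[7], [-5]]
Controllability matrix C = [B  AB] = [[1, 7], [-2, -5]]
det(C) = 1·(-5) - 7·(-2) = -5 - (-14) = 9
Since det(C) ≠ 0, rank(C) = 2 and the system is completely controllable.

9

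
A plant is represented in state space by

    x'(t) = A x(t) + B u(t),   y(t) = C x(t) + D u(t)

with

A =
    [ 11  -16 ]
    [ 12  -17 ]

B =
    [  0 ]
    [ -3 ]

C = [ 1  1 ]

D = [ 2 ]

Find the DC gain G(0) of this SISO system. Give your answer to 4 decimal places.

G(0) = C(-A)^{-1}B + D = -C A^{-1} B + D.
det A = 5, so A^{-1} = (1/5)·adj(A) = [[-17/5, 16/5], [-12/5, 11/5]]
A^{-1} B = [-48/5, -33/5]^T
C A^{-1} B = -81/5
G(0) = D - C A^{-1} B = 2 - (-81/5) = 91/5 ≈ 18.2000

18.2000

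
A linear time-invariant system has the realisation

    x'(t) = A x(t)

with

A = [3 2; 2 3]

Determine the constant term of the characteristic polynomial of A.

For a 2×2 matrix, det(sI - A) = s^2 - (tr A)s + det A.
tr A = 6, det A = 5.
So p(s) = s^2 - 6s + 5.
The constant term is 5.

5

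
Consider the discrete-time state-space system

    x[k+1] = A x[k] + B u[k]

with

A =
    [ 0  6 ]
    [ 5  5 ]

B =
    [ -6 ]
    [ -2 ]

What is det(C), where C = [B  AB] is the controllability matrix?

AB = [[-12], [-40]]
Controllability matrix C = [B  AB] = [[-6, -12], [-2, -40]]
det(C) = (-6)·(-40) - (-12)·(-2) = 240 - 24 = 216
Since det(C) ≠ 0, rank(C) = 2 and the system is completely controllable.

216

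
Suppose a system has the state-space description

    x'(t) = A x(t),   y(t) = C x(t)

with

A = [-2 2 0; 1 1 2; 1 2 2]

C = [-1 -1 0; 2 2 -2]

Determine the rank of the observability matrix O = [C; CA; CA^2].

3

CA = [[1, -3, -2], [-4, 2, 0]]
CA^2 = [[-7, -5, -10], [10, -6, 4]]
Observability matrix O = [C; CA; CA^2] = [[-1, -1, 0], [2, 2, -2], [1, -3, -2], [-4, 2, 0], [-7, -5, -10], [10, -6, 4]]
Take the 3×3 submatrix of O formed by rows 1, 2, 3: [[-1, -1, 0], [2, 2, -2], [1, -3, -2]]. Its determinant is (-1)·(2·(-2) - (-2)·(-3)) - (-1)·(2·(-2) - (-2)·1) + 0·(2·(-3) - 2·1) = (-1)·(-10) - (-1)·(-2) + 0·(-8) = 8 ≠ 0.
So rank(O) ≥ 3; since O has 3 columns, rank(O) = 3.
rank(O) = 3 = n, so the pair (A, C) is completely observable.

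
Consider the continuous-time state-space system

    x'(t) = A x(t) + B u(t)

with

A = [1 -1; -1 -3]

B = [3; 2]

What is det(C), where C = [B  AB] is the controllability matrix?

-29

AB = [[1], [-9]]
Controllability matrix C = [B  AB] = [[3, 1], [2, -9]]
det(C) = 3·(-9) - 1·2 = -27 - 2 = -29
Since det(C) ≠ 0, rank(C) = 2 and the system is completely controllable.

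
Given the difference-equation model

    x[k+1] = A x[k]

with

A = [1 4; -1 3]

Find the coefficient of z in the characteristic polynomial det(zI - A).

For a 2×2 matrix, det(zI - A) = z^2 - (tr A)z + det A.
tr A = 4, det A = 7.
So p(z) = z^2 - 4z + 7.
The coefficient of z is -4.

-4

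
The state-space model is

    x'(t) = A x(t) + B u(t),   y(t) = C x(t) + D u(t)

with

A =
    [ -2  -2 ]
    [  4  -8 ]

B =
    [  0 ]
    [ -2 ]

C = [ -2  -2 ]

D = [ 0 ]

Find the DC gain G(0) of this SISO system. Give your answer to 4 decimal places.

0.0000

G(0) = C(-A)^{-1}B + D = -C A^{-1} B + D.
det A = 24, so A^{-1} = (1/24)·adj(A) = [[-1/3, 1/12], [-1/6, -1/12]]
A^{-1} B = [-1/6, 1/6]^T
C A^{-1} B = 0
G(0) = D - C A^{-1} B = 0 - (0) = 0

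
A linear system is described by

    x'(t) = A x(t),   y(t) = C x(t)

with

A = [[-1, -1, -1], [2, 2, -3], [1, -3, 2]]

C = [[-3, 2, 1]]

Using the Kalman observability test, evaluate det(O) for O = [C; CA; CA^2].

CA = [[8, 4, -1]]
CA^2 = [[-1, 3, -22]]
Observability matrix O = [C; CA; CA^2] = [[-3, 2, 1], [8, 4, -1], [-1, 3, -22]]
Expanding along the first row, det(O) = (-3)·(4·(-22) - (-1)·3) - 2·(8·(-22) - (-1)·(-1)) + 1·(8·3 - 4·(-1)) = (-3)·(-85) - 2·(-177) + 1·28 = 637
Since det(O) ≠ 0, rank(O) = 3 and the system is completely observable.

637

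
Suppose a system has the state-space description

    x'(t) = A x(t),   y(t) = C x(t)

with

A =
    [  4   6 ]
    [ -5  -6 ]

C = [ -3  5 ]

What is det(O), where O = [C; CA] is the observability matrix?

329

CA = [[-37, -48]]
Observability matrix O = [C; CA] = [[-3, 5], [-37, -48]]
det(O) = (-3)·(-48) - 5·(-37) = 144 - (-185) = 329
Since det(O) ≠ 0, rank(O) = 2 and the system is completely observable.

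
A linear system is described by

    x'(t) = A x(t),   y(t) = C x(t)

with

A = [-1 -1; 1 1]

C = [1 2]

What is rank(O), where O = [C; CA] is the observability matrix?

CA = [[1, 1]]
Observability matrix O = [C; CA] = [[1, 2], [1, 1]]
det(O) = 1·1 - 2·1 = 1 - 2 = -1 ≠ 0, so rank(O) = 2.
rank(O) = 2 = n, so the pair (A, C) is completely observable.

2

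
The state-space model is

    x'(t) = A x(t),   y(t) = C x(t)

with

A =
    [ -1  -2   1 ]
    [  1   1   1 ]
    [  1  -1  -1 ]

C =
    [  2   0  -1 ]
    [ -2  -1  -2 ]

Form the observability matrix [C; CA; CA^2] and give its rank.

3

CA = [[-3, -3, 3], [-1, 5, -1]]
CA^2 = [[3, 0, -9], [5, 8, 5]]
Observability matrix O = [C; CA; CA^2] = [[2, 0, -1], [-2, -1, -2], [-3, -3, 3], [-1, 5, -1], [3, 0, -9], [5, 8, 5]]
Take the 3×3 submatrix of O formed by rows 1, 2, 3: [[2, 0, -1], [-2, -1, -2], [-3, -3, 3]]. Its determinant is 2·((-1)·3 - (-2)·(-3)) - 0·((-2)·3 - (-2)·(-3)) + (-1)·((-2)·(-3) - (-1)·(-3)) = 2·(-9) - 0·(-12) + (-1)·3 = -21 ≠ 0.
So rank(O) ≥ 3; since O has 3 columns, rank(O) = 3.
rank(O) = 3 = n, so the pair (A, C) is completely observable.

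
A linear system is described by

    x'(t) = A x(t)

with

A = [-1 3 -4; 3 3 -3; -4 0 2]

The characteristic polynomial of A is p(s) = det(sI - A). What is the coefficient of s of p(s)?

Expand det(sI - A) for the 3×3 matrix.
p(s) = s^3 - 4s^2 - 24s + 36.
(Check: constant term = det(-A) = (-1)^3 det A = 36; coefficient of s^2 = -tr A = -4.)
The coefficient of s is -24.

-24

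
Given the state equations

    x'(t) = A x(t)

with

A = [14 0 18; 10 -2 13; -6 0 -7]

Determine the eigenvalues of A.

-2, 2, 5

det(sI - A) = s^3 - (tr A)s^2 + (M11 + M22 + M33)s - det A, where Mii is the 2×2 principal minor of A obtained by deleting row i and column i.
tr A = 14 + (-2) + (-7) = 5; M11 = (-2)·(-7) - 13·0 = 14 - 0 = 14; M22 = 14·(-7) - 18·(-6) = -98 - (-108) = 10; M33 = 14·(-2) - 0·10 = -28 - 0 = -28; sum of minors = -4.
det A = 14·((-2)·(-7) - 13·0) - 0·(10·(-7) - 13·(-6)) + 18·(10·0 - (-2)·(-6)) = 14·14 - 0·8 + 18·(-12) = -20.
So p(s) = det(sI - A) = s^3 - 5s^2 - 4s + 20.
Rational-root test: any integer root divides 20. Testing small divisors, s = -2 works: p(-2) = -8 + (-20) + 8 + 20 = 0, so (s + 2) is a factor.
Dividing, p(s) = (s + 2)(s^2 - 7s + 10).
Factor s^2 - 7s + 10: two numbers with sum 7 and product 10 are 5 and 2, so s^2 - 7s + 10 = (s - 5)(s - 2).
Hence p(s) = (s - 5) (s - 2) (s + 2), with roots -2, 2, 5.
At least one eigenvalue has non-negative real part, so the system is not asymptotically stable.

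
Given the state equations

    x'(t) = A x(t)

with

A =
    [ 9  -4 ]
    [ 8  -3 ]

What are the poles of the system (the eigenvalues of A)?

1, 5

det(sI - A) = s^2 - (tr A)s + det A, with tr A = 9 + (-3) = 6 and det A = 9·(-3) - (-4)·8 = -27 - (-32) = 5.
So p(s) = det(sI - A) = s^2 - 6s + 5.
Factor s^2 - 6s + 5: two numbers with sum 6 and product 5 are 5 and 1, so s^2 - 6s + 5 = (s - 5)(s - 1).
Hence p(s) = (s - 5) (s - 1), with roots 1, 5.
At least one eigenvalue has non-negative real part, so the system is not asymptotically stable.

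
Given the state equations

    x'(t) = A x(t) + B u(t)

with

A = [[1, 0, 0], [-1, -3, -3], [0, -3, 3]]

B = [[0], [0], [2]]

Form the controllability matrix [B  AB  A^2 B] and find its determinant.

AB = [[0], [-6], [6]]
A^2B = [[0], [0], [36]]
Controllability matrix C = [B  AB  A^2B] = [[0, 0, 0], [0, -6, 0], [2, 6, 36]]
Expanding along the first row, det(C) = 0·((-6)·36 - 0·6) - 0·(0·36 - 0·2) + 0·(0·6 - (-6)·2) = 0·(-216) - 0·0 + 0·12 = 0
Since det(C) = 0, rank(C) < 3 and the system is not completely controllable.

0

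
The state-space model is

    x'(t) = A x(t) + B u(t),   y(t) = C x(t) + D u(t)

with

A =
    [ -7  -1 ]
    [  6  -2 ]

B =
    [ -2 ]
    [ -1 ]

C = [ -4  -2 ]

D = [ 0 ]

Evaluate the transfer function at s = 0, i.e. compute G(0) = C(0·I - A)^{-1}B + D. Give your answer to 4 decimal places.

2.5000

G(0) = C(-A)^{-1}B + D = -C A^{-1} B + D.
det A = 20, so A^{-1} = (1/20)·adj(A) = [[-1/10, 1/20], [-3/10, -7/20]]
A^{-1} B = [3/20, 19/20]^T
C A^{-1} B = -5/2
G(0) = D - C A^{-1} B = 0 - (-5/2) = 5/2 ≈ 2.5000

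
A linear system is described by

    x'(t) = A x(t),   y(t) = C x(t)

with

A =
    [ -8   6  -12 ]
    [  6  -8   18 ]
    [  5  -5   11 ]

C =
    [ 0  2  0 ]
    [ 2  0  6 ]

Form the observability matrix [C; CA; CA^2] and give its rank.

CA = [[12, -16, 36], [14, -18, 42]]
CA^2 = [[-12, 20, -36], [-10, 18, -30]]
Observability matrix O = [C; CA; CA^2] = [[0, 2, 0], [2, 0, 6], [12, -16, 36], [14, -18, 42], [-12, 20, -36], [-10, 18, -30]]
The columns c1, c2, c3 of O are linearly dependent: -3·c1 + c3 = 0 (check each entry), so rank(O) ≤ 2.
The 2×2 minor from rows 1, 2, columns 1, 2 is 0·0 - 2·2 = 0 - 4 = -4 ≠ 0, so rank(O) = 2.
rank(O) = 2 < n = 3, so the pair (A, C) is not completely observable.

2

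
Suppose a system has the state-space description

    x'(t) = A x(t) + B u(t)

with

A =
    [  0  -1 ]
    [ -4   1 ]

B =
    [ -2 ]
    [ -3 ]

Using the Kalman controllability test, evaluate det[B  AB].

-1

AB = [[3], [5]]
Controllability matrix C = [B  AB] = [[-2, 3], [-3, 5]]
det(C) = (-2)·5 - 3·(-3) = -10 - (-9) = -1
Since det(C) ≠ 0, rank(C) = 2 and the system is completely controllable.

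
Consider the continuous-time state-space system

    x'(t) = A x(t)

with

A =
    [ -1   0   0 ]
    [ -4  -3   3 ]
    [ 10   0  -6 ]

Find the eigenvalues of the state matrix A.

-6, -3, -1

det(sI - A) = s^3 - (tr A)s^2 + (M11 + M22 + M33)s - det A, where Mii is the 2×2 principal minor of A obtained by deleting row i and column i.
tr A = (-1) + (-3) + (-6) = -10; M11 = (-3)·(-6) - 3·0 = 18 - 0 = 18; M22 = (-1)·(-6) - 0·10 = 6 - 0 = 6; M33 = (-1)·(-3) - 0·(-4) = 3 - 0 = 3; sum of minors = 27.
det A = (-1)·((-3)·(-6) - 3·0) - 0·((-4)·(-6) - 3·10) + 0·((-4)·0 - (-3)·10) = (-1)·18 - 0·(-6) + 0·30 = -18.
So p(s) = det(sI - A) = s^3 + 10s^2 + 27s + 18.
Rational-root test: any integer root divides 18. Testing small divisors, s = -1 works: p(-1) = -1 + 10 + (-27) + 18 = 0, so (s + 1) is a factor.
Dividing, p(s) = (s + 1)(s^2 + 9s + 18).
Factor s^2 + 9s + 18: two numbers with sum -9 and product 18 are -3 and -6, so s^2 + 9s + 18 = (s + 3)(s + 6).
Hence p(s) = (s + 1) (s + 3) (s + 6), with roots -6, -3, -1.
All eigenvalues have negative real part, so the system is asymptotically stable.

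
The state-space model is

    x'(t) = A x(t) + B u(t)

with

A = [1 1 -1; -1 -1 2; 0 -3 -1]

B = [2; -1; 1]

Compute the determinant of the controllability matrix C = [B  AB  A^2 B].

-19

AB = [[0], [1], [2]]
A^2B = [[-1], [3], [-5]]
Controllability matrix C = [B  AB  A^2B] = [[2, 0, -1], [-1, 1, 3], [1, 2, -5]]
Expanding along the first row, det(C) = 2·(1·(-5) - 3·2) - 0·((-1)·(-5) - 3·1) + (-1)·((-1)·2 - 1·1) = 2·(-11) - 0·2 + (-1)·(-3) = -19
Since det(C) ≠ 0, rank(C) = 3 and the system is completely controllable.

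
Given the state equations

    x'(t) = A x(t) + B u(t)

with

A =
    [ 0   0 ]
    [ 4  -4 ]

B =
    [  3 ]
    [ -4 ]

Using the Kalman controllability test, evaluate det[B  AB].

84

AB = [[0], [28]]
Controllability matrix C = [B  AB] = [[3, 0], [-4, 28]]
det(C) = 3·28 - 0·(-4) = 84 - 0 = 84
Since det(C) ≠ 0, rank(C) = 2 and the system is completely controllable.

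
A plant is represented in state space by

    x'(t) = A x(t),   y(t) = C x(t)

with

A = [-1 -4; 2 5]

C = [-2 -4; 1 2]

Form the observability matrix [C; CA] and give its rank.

CA = [[-6, -12], [3, 6]]
Observability matrix O = [C; CA] = [[-2, -4], [1, 2], [-6, -12], [3, 6]]
Every row of O is a scalar multiple of row 1 = [-2, -4] (multipliers 1, -1/2, 3, -3/2), so the rows span a one-dimensional space.
O ≠ 0, hence rank(O) = 1.
rank(O) = 1 < n = 2, so the pair (A, C) is not completely observable.

1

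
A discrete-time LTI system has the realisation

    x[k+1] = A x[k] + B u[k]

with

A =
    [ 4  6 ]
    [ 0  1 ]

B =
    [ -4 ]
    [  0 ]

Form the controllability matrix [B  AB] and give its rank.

AB = [[-16], [0]]
Controllability matrix C = [B  AB] = [[-4, -16], [0, 0]]
Every column of C is a scalar multiple of column 1 = [-4, 0] (multipliers 1, 4), so the columns span a one-dimensional space.
C ≠ 0, hence rank(C) = 1.
rank(C) = 1 < n = 2, so the pair (A, B) is not completely controllable.

1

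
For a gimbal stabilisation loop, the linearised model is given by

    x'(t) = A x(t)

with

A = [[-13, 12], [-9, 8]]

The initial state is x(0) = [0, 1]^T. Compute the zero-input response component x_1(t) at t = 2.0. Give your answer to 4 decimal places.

0.5400

det(sI - A) = s^2 - (tr A)s + det A, with tr A = (-13) + 8 = -5 and det A = (-13)·8 - 12·(-9) = -104 - (-108) = 4.
So p(s) = det(sI - A) = s^2 + 5s + 4.
Factor s^2 + 5s + 4: two numbers with sum -5 and product 4 are -1 and -4, so s^2 + 5s + 4 = (s + 1)(s + 4).
Hence p(s) = (s + 1) (s + 4), with roots -4, -1.
The eigenvalues -4, -1 are distinct and real, so A is diagonalisable and x(t) = e^{At} x(0) = V diag(e^{λ_i t}) V^{-1} x(0), where the columns of V are the eigenvectors.
λ = -4: A - (-4)I = [[-9, 12], [-9, 12]]. Row 1 gives (-9)·v1 + 12·v2 = 0, so take v_1 = [-4, -3]^T.
λ = -1: A - (-1)I = [[-12, 12], [-9, 9]]. Row 1 gives (-12)·v1 + 12·v2 = 0, so take v_2 = [-1, -1]^T.
V = [v_1 v_2] = [[-4, -1], [-3, -1]] has det V = 1, so V^{-1} = adj(V)/det V = [[-1, 1], [3, -4]].
Modal coordinates z(0) = V^{-1} x(0): (-1)·0 + 1·1 = 1; 3·0 + (-4)·1 = -4; so z(0) = [1, -4]^T.
x_1(t) = Σ_i (v_i)_1 · z_i(0) · e^{λ_i t} (row 1 of V times the modal terms).
x_1(2.0) = (-4)·1·e^{-4·2.0} + (-1)·(-4)·e^{-1·2.0} = (-4)·0.000335 + 4·0.135335 = 0.5400.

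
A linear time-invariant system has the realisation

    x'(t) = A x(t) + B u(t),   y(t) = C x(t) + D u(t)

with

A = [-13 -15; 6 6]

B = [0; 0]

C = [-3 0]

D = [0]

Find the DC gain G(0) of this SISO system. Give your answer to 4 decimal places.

0.0000

G(0) = C(-A)^{-1}B + D = -C A^{-1} B + D.
det A = 12, so A^{-1} = (1/12)·adj(A) = [[1/2, 5/4], [-1/2, -13/12]]
A^{-1} B = [0, 0]^T
C A^{-1} B = 0
G(0) = D - C A^{-1} B = 0 - (0) = 0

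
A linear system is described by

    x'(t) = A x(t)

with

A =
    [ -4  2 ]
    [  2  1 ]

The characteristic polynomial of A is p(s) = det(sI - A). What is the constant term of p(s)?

For a 2×2 matrix, det(sI - A) = s^2 - (tr A)s + det A.
tr A = -3, det A = -8.
So p(s) = s^2 + 3s - 8.
The constant term is -8.

-8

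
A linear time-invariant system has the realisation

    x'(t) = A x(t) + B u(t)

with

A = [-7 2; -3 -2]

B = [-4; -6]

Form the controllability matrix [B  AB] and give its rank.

AB = [[16], [24]]
Controllability matrix C = [B  AB] = [[-4, 16], [-6, 24]]
Every column of C is a scalar multiple of column 1 = [-4, -6] (multipliers 1, -4), so the columns span a one-dimensional space.
C ≠ 0, hence rank(C) = 1.
rank(C) = 1 < n = 2, so the pair (A, B) is not completely controllable.

1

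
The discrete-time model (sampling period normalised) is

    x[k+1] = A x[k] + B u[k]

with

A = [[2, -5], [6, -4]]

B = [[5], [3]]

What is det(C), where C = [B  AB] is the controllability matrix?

AB = [[-5], [18]]
Controllability matrix C = [B  AB] = [[5, -5], [3, 18]]
det(C) = 5·18 - (-5)·3 = 90 - (-15) = 105
Since det(C) ≠ 0, rank(C) = 2 and the system is completely controllable.

105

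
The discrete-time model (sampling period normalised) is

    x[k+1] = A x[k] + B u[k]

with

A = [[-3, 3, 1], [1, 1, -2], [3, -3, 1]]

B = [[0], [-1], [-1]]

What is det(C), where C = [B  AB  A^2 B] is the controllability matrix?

AB = [[-4], [1], [2]]
A^2B = [[17], [-7], [-13]]
Controllability matrix C = [B  AB  A^2B] = [[0, -4, 17], [-1, 1, -7], [-1, 2, -13]]
Expanding along the first row, det(C) = 0·(1·(-13) - (-7)·2) - (-4)·((-1)·(-13) - (-7)·(-1)) + 17·((-1)·2 - 1·(-1)) = 0·1 - (-4)·6 + 17·(-1) = 7
Since det(C) ≠ 0, rank(C) = 3 and the system is completely controllable.

7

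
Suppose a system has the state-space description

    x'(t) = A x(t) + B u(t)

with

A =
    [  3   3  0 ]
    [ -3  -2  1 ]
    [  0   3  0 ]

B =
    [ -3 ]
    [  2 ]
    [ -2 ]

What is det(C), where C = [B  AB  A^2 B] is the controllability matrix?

189

AB = [[-3], [3], [6]]
A^2B = [[0], [9], [9]]
Controllability matrix C = [B  AB  A^2B] = [[-3, -3, 0], [2, 3, 9], [-2, 6, 9]]
Expanding along the first row, det(C) = (-3)·(3·9 - 9·6) - (-3)·(2·9 - 9·(-2)) + 0·(2·6 - 3·(-2)) = (-3)·(-27) - (-3)·36 + 0·18 = 189
Since det(C) ≠ 0, rank(C) = 3 and the system is completely controllable.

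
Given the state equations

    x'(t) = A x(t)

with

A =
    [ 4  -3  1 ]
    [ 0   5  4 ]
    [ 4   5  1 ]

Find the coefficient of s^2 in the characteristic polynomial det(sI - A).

-10

Expand det(sI - A) for the 3×3 matrix.
p(s) = s^3 - 10s^2 + 5s + 128.
(Check: constant term = det(-A) = (-1)^3 det A = 128; coefficient of s^2 = -tr A = -10.)
The coefficient of s^2 is -10.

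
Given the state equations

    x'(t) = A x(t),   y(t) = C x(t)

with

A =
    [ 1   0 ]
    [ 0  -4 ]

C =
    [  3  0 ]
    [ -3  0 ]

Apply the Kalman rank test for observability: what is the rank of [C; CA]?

1

CA = [[3, 0], [-3, 0]]
Observability matrix O = [C; CA] = [[3, 0], [-3, 0], [3, 0], [-3, 0]]
Every row of O is a scalar multiple of row 1 = [3, 0] (multipliers 1, -1, 1, -1), so the rows span a one-dimensional space.
O ≠ 0, hence rank(O) = 1.
rank(O) = 1 < n = 2, so the pair (A, C) is not completely observable.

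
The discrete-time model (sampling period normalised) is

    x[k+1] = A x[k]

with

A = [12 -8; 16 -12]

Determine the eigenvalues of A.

det(zI - A) = z^2 - (tr A)z + det A, with tr A = 12 + (-12) = 0 and det A = 12·(-12) - (-8)·16 = -144 - (-128) = -16.
So p(z) = det(zI - A) = z^2 - 16.
Factor z^2 - 16: two numbers with sum 0 and product -16 are 4 and -4, so z^2 - 16 = (z - 4)(z + 4).
Hence p(z) = (z - 4) (z + 4), with roots -4, 4.

-4, 4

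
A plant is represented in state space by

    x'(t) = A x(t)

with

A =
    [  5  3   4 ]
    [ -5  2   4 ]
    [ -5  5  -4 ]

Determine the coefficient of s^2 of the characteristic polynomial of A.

-3

Expand det(sI - A) for the 3×3 matrix.
p(s) = s^3 - 3s^2 - 3s + 320.
(Check: constant term = det(-A) = (-1)^3 det A = 320; coefficient of s^2 = -tr A = -3.)
The coefficient of s^2 is -3.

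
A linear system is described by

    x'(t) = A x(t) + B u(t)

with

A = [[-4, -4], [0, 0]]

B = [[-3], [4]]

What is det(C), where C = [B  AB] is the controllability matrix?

16

AB = [[-4], [0]]
Controllability matrix C = [B  AB] = [[-3, -4], [4, 0]]
det(C) = (-3)·0 - (-4)·4 = 0 - (-16) = 16
Since det(C) ≠ 0, rank(C) = 2 and the system is completely controllable.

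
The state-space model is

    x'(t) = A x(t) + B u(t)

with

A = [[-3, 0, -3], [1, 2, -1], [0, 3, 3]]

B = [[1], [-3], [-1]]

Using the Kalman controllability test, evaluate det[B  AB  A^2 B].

1392

AB = [[0], [-4], [-12]]
A^2B = [[36], [4], [-48]]
Controllability matrix C = [B  AB  A^2B] = [[1, 0, 36], [-3, -4, 4], [-1, -12, -48]]
Expanding along the first row, det(C) = 1·((-4)·(-48) - 4·(-12)) - 0·((-3)·(-48) - 4·(-1)) + 36·((-3)·(-12) - (-4)·(-1)) = 1·240 - 0·148 + 36·32 = 1392
Since det(C) ≠ 0, rank(C) = 3 and the system is completely controllable.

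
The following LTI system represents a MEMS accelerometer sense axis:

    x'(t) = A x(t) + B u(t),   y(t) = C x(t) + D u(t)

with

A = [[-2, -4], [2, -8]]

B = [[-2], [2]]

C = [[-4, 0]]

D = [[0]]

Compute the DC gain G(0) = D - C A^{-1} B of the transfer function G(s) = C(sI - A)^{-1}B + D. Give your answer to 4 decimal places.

G(0) = C(-A)^{-1}B + D = -C A^{-1} B + D.
det A = 24, so A^{-1} = (1/24)·adj(A) = [[-1/3, 1/6], [-1/12, -1/12]]
A^{-1} B = [1, 0]^T
C A^{-1} B = -4
G(0) = D - C A^{-1} B = 0 - (-4) = 4

4.0000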